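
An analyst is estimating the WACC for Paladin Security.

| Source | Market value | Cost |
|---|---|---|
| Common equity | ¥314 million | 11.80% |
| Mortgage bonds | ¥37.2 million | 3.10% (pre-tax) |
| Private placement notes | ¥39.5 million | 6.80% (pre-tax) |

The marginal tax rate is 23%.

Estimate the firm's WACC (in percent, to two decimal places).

Total capital V = 314 + 37.2 + 39.5 = 390.7.
Equity: weight = 314/390.7 = 0.8037; cost = 11.8%.
Mortgage bonds: weight = 37.2/390.7 = 0.0952; after-tax cost = 3.1% × (1 − 23%) = 2.3870%.
Private placement notes: weight = 39.5/390.7 = 0.1011; after-tax cost = 6.8% × (1 − 23%) = 5.2360%.
WACC = 0.8037 × 11.8000% + 0.0952 × 2.3870% + 0.1011 × 5.2360% = 10.2401%.

10.24%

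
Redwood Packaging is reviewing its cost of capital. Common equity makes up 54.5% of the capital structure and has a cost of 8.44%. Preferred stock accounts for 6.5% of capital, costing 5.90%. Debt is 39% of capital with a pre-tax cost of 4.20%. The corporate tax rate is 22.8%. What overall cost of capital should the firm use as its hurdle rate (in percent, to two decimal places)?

6.25%

After-tax cost of debt = 4.2% × (1 − 22.8%) = 3.2424%.
WACC = 0.545 × 8.4400% + 0.065 × 5.9000% + 0.390 × 3.2424% = 6.2478%.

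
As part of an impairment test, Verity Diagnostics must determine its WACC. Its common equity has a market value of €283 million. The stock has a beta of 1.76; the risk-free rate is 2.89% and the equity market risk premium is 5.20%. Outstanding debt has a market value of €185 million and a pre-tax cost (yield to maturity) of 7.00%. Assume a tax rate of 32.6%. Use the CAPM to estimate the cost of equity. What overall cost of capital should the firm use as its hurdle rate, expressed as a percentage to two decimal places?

Cost of equity via CAPM: Re = 2.89% + 1.76 × 5.2% = 12.0420%.
Total capital V = 283 + 185 = 468.
Equity: weight = 283/468 = 0.6047; cost = 12.042%.
Debt: weight = 185/468 = 0.3953; after-tax cost = 7% × (1 − 32.6%) = 4.7180%.
WACC = 0.6047 × 12.0420% + 0.3953 × 4.7180% = 9.1468%.

9.15%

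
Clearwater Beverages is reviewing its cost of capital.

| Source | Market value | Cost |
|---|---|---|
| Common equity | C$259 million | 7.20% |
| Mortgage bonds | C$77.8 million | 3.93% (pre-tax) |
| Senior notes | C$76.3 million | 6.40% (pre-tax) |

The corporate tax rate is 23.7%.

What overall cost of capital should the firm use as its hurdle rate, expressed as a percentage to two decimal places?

5.98%

Total capital V = 259 + 77.8 + 76.3 = 413.1.
Equity: weight = 259/413.1 = 0.6270; cost = 7.2%.
Mortgage bonds: weight = 77.8/413.1 = 0.1883; after-tax cost = 3.93% × (1 − 23.7%) = 2.9986%.
Senior notes: weight = 76.3/413.1 = 0.1847; after-tax cost = 6.4% × (1 − 23.7%) = 4.8832%.
WACC = 0.6270 × 7.2000% + 0.1883 × 2.9986% + 0.1847 × 4.8832% = 5.9808%.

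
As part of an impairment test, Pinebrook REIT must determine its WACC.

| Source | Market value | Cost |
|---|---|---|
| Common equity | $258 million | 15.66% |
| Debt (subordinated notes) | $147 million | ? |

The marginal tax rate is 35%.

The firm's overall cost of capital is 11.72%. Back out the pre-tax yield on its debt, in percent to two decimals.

Total capital V = 258 + 147 = 405.
Equity weight = 258/405 = 0.6370.
Subordinated notes weight = 147/405 = 0.3630.
Equity contribution = 0.6370 × 15.66% = 9.9760%.
Remaining for debt = 11.72% − 9.9760% = 1.7440%.
Rd × (1 − 35%) × 0.3630 = 1.7440%  ⇒  Rd = 7.3922%.

7.39%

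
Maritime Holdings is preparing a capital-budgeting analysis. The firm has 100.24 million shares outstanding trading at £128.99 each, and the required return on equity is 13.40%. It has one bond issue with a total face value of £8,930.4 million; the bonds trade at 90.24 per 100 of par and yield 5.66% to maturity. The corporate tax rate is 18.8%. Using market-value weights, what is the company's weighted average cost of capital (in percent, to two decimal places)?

10.02%

Market value of equity E = 128.99 × 100.24m = 12929.9576m. Market value of debt D = 8930.4m × 90.24/100 = 8058.79296m.
Total capital V = 12929.9576 + 8058.79296 = 20988.75056.
Equity: weight = 12929.9576/20988.75056 = 0.6160; cost = 13.4%.
Bonds outstanding: weight = 8058.79296/20988.75056 = 0.3840; after-tax cost = 5.66% × (1 − 18.8%) = 4.5959%.
WACC = 0.6160 × 13.4000% + 0.3840 × 4.5959% = 10.0196%.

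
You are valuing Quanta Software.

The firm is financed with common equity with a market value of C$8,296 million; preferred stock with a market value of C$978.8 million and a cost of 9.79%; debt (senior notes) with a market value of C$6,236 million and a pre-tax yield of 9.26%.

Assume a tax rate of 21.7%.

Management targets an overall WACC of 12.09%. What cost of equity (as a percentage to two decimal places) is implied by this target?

Total capital V = 8296 + 978.8 + 6236 = 15510.8.
Equity weight = 8296/15510.8 = 0.5349.
Preferred weight = 978.8/15510.8 = 0.0631.
Senior notes weight = 6236/15510.8 = 0.4020.
Debt contribution = 0.4020 × 9.26% × (1 − 21.7%) = 2.9150%.
Preferred contribution = 0.0631 × 9.79% = 0.6178%.
Required equity contribution = 12.09% − 3.5328% = 8.5572%.
Re = 8.5572% / 0.5349 = 15.9991%.

16.00%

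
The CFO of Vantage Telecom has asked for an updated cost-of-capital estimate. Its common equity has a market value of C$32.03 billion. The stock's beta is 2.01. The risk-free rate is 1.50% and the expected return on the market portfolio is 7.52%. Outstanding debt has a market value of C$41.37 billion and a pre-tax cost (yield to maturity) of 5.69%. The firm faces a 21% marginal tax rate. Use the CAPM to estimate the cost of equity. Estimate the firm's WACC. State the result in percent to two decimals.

Market risk premium = 7.52% − 1.5% = 6.02%.
Cost of equity via CAPM: Re = 1.5% + 2.01 × 6.02% = 13.6002%.
Total capital V = 32.03 + 41.37 = 73.4.
Equity: weight = 32.03/73.4 = 0.4364; cost = 13.6002%.
Debt: weight = 41.37/73.4 = 0.5636; after-tax cost = 5.69% × (1 − 21%) = 4.4951%.
WACC = 0.4364 × 13.6002% + 0.5636 × 4.4951% = 8.4683%.

8.47%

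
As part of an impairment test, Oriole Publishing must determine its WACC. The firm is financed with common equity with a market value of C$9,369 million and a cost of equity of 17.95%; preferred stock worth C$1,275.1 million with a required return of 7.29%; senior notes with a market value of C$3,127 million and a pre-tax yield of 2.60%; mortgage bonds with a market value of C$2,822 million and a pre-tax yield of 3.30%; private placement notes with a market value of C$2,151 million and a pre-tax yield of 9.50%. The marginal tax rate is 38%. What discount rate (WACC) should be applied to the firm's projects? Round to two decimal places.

Total capital V = 9369 + 1275.1 + 3127 + 2822 + 2151 = 18744.1.
Equity: weight = 9369/18744.1 = 0.4998; cost = 17.95%.
Preferred: weight = 1275.1/18744.1 = 0.0680; cost = 7.29%.
Senior notes: weight = 3127/18744.1 = 0.1668; after-tax cost = 2.6% × (1 − 38%) = 1.6120%.
Mortgage bonds: weight = 2822/18744.1 = 0.1506; after-tax cost = 3.3% × (1 − 38%) = 2.0460%.
Private placement notes: weight = 2151/18744.1 = 0.1148; after-tax cost = 9.5% × (1 − 38%) = 5.8900%.
WACC = 0.4998 × 17.9500% + 0.0680 × 7.2900% + 0.1668 × 1.6120% + 0.1506 × 2.0460% + 0.1148 × 5.8900% = 10.7209%.

10.72%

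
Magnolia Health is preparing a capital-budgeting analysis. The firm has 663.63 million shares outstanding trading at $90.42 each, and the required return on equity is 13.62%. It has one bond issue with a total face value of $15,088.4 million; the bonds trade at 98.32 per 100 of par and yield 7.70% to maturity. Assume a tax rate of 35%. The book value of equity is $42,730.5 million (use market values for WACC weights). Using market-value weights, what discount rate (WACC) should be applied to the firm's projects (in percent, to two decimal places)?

Market value of equity E = 90.42 × 663.63m = 60005.4246m. Market value of debt D = 15088.4m × 98.32/100 = 14834.91488m.
Total capital V = 60005.4246 + 14834.91488 = 74840.33948.
Equity: weight = 60005.4246/74840.33948 = 0.8018; cost = 13.62%.
Bonds outstanding: weight = 14834.91488/74840.33948 = 0.1982; after-tax cost = 7.7% × (1 − 35%) = 5.0050%.
WACC = 0.8018 × 13.6200% + 0.1982 × 5.0050% = 11.9123%.

11.91%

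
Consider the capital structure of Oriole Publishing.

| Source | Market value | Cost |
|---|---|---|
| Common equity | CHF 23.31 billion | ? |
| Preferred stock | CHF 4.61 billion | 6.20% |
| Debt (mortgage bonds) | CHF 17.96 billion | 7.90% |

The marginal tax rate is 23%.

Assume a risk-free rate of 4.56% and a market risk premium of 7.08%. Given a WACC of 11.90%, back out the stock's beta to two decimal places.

1.83

Total capital V = 23.31 + 4.61 + 17.96 = 45.88.
Equity weight = 23.31/45.88 = 0.5081.
Preferred weight = 4.61/45.88 = 0.1005.
Mortgage bonds weight = 17.96/45.88 = 0.3915.
Debt contribution = 0.3915 × 7.9% × (1 − 23%) = 2.3812%.
Preferred contribution = 0.1005 × 6.2% = 0.6230%.
Required equity contribution = 11.9% − 3.0042% = 8.8958%  ⇒  Re = 17.5092%.
CAPM: 17.5092% = 4.56% + β × 7.08%  ⇒  β = 1.8290.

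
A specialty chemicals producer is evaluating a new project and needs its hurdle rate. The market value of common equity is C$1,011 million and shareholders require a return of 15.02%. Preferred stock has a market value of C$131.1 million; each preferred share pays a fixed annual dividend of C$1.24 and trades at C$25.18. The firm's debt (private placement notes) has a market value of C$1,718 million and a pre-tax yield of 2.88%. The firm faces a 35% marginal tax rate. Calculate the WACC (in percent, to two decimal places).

6.66%

Cost of preferred: Rp = 1.24 / 25.18 = 4.9245%.
Total capital V = 1011 + 131.1 + 1718 = 2860.1.
Equity: weight = 1011/2860.1 = 0.3535; cost = 15.02%.
Preferred: weight = 131.1/2860.1 = 0.0458; cost = 4.9245%.
Private placement notes: weight = 1718/2860.1 = 0.6007; after-tax cost = 2.88% × (1 − 35%) = 1.8720%.
WACC = 0.3535 × 15.0200% + 0.0458 × 4.9245% + 0.6007 × 1.8720% = 6.6595%.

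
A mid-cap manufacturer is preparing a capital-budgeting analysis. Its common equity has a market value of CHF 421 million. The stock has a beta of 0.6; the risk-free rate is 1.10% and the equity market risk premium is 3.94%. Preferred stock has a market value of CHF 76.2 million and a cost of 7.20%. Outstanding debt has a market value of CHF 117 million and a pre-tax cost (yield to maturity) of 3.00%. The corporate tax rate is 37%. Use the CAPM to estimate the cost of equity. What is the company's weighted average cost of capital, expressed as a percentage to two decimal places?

Cost of equity via CAPM: Re = 1.1% + 0.6 × 3.94% = 3.4640%.
Total capital V = 421 + 76.2 + 117 = 614.2.
Equity: weight = 421/614.2 = 0.6854; cost = 3.464%.
Preferred: weight = 76.2/614.2 = 0.1241; cost = 7.2%.
Debt: weight = 117/614.2 = 0.1905; after-tax cost = 3% × (1 − 37%) = 1.8900%.
WACC = 0.6854 × 3.4640% + 0.1241 × 7.2000% + 0.1905 × 1.8900% = 3.6277%.

3.63%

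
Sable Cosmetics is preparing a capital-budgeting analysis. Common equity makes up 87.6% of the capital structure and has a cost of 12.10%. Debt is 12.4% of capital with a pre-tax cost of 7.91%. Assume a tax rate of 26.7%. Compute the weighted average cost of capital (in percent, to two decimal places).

11.32%

After-tax cost of debt = 7.91% × (1 − 26.7%) = 5.7980%.
WACC = 0.876 × 12.1000% + 0.124 × 5.7980% = 11.3186%.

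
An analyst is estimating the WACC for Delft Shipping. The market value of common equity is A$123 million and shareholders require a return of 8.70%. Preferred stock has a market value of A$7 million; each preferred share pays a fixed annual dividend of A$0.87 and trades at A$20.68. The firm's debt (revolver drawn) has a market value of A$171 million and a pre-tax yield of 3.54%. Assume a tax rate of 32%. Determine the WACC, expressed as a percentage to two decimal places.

Cost of preferred: Rp = 0.87 / 20.68 = 4.2070%.
Total capital V = 123 + 7 + 171 = 301.
Equity: weight = 123/301 = 0.4086; cost = 8.7%.
Preferred: weight = 7/301 = 0.0233; cost = 4.207%.
Revolver drawn: weight = 171/301 = 0.5681; after-tax cost = 3.54% × (1 − 32%) = 2.4072%.
WACC = 0.4086 × 8.7000% + 0.0233 × 4.2070% + 0.5681 × 2.4072% = 5.0205%.

5.02%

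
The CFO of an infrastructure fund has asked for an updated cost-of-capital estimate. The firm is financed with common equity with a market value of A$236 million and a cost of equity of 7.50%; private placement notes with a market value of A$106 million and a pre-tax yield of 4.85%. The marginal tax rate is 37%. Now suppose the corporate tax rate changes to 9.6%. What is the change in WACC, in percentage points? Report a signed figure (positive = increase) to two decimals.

Current WACC:
Total capital V = 236 + 106 = 342.
Equity: weight = 236/342 = 0.6901; cost = 7.5%.
Private placement notes: weight = 106/342 = 0.3099; after-tax cost = 4.85% × (1 − 37%) = 3.0555%.
WACC = 0.6901 × 7.5000% + 0.3099 × 3.0555% = 6.1225%.
After the change:
Total capital V = 236 + 106 = 342.
Equity: weight = 236/342 = 0.6901; cost = 7.5%.
Private placement notes: weight = 106/342 = 0.3099; after-tax cost = 4.85% × (1 − 9.6%) = 4.3844%.
WACC = 0.6901 × 7.5000% + 0.3099 × 4.3844% = 6.5343%.
Change in WACC = 6.5343% − 6.1225% = 0.4119 pp.

+0.41 pp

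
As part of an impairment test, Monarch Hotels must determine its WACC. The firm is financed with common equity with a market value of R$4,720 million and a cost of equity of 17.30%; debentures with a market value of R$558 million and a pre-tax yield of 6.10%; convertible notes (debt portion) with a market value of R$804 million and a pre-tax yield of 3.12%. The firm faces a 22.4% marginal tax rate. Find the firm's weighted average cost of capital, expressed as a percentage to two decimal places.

Total capital V = 4720 + 558 + 804 = 6082.
Equity: weight = 4720/6082 = 0.7761; cost = 17.3%.
Debentures: weight = 558/6082 = 0.0917; after-tax cost = 6.1% × (1 − 22.4%) = 4.7336%.
Convertible notes (debt portion): weight = 804/6082 = 0.1322; after-tax cost = 3.12% × (1 − 22.4%) = 2.4211%.
WACC = 0.7761 × 17.3000% + 0.0917 × 4.7336% + 0.1322 × 2.4211% = 14.1802%.

14.18%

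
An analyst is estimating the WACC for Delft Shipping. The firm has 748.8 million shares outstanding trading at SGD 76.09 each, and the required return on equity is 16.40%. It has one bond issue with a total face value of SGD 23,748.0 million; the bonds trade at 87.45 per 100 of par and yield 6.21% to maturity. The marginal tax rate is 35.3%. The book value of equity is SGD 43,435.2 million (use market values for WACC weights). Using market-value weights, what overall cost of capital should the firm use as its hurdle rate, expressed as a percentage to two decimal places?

Market value of equity E = 76.09 × 748.8m = 56976.192m. Market value of debt D = 23748m × 87.45/100 = 20767.626m.
Total capital V = 56976.192 + 20767.626 = 77743.818.
Equity: weight = 56976.192/77743.818 = 0.7329; cost = 16.4%.
Bonds outstanding: weight = 20767.626/77743.818 = 0.2671; after-tax cost = 6.21% × (1 − 35.3%) = 4.0179%.
WACC = 0.7329 × 16.4000% + 0.2671 × 4.0179% = 13.0924%.

13.09%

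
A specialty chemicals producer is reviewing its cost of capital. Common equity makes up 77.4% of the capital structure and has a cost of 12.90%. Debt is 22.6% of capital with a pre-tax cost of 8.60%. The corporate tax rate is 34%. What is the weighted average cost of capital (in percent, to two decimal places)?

11.27%

After-tax cost of debt = 8.6% × (1 − 34%) = 5.6760%.
WACC = 0.774 × 12.9000% + 0.226 × 5.6760% = 11.2674%.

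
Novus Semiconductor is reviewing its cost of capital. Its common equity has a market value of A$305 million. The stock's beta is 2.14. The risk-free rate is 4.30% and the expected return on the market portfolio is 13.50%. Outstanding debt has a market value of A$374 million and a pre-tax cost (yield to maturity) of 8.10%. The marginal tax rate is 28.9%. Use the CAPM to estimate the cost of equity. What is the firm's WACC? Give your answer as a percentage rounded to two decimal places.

13.95%

Market risk premium = 13.5% − 4.3% = 9.2%.
Cost of equity via CAPM: Re = 4.3% + 2.14 × 9.2% = 23.9880%.
Total capital V = 305 + 374 = 679.
Equity: weight = 305/679 = 0.4492; cost = 23.988%.
Debt: weight = 374/679 = 0.5508; after-tax cost = 8.1% × (1 − 28.9%) = 5.7591%.
WACC = 0.4492 × 23.9880% + 0.5508 × 5.7591% = 13.9473%.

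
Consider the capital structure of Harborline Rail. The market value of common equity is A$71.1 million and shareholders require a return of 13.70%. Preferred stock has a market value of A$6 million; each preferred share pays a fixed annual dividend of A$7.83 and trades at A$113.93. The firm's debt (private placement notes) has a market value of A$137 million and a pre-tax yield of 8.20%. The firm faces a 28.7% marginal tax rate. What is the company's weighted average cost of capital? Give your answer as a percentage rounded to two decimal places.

Cost of preferred: Rp = 7.83 / 113.93 = 6.8726%.
Total capital V = 71.1 + 6 + 137 = 214.1.
Equity: weight = 71.1/214.1 = 0.3321; cost = 13.7%.
Preferred: weight = 6/214.1 = 0.0280; cost = 6.8726%.
Private placement notes: weight = 137/214.1 = 0.6399; after-tax cost = 8.2% × (1 − 28.7%) = 5.8466%.
WACC = 0.3321 × 13.7000% + 0.0280 × 6.8726% + 0.6399 × 5.8466% = 8.4834%.

8.48%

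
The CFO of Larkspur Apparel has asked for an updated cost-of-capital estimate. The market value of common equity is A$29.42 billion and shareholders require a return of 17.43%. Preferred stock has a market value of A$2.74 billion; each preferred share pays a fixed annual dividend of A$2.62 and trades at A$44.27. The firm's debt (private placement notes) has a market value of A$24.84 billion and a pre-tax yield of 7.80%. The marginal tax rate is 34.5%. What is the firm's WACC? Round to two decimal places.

11.51%

Cost of preferred: Rp = 2.62 / 44.27 = 5.9182%.
Total capital V = 29.42 + 2.74 + 24.84 = 57.
Equity: weight = 29.42/57 = 0.5161; cost = 17.43%.
Preferred: weight = 2.74/57 = 0.0481; cost = 5.9182%.
Private placement notes: weight = 24.84/57 = 0.4358; after-tax cost = 7.8% × (1 − 34.5%) = 5.1090%.
WACC = 0.5161 × 17.4300% + 0.0481 × 5.9182% + 0.4358 × 5.1090% = 11.5073%.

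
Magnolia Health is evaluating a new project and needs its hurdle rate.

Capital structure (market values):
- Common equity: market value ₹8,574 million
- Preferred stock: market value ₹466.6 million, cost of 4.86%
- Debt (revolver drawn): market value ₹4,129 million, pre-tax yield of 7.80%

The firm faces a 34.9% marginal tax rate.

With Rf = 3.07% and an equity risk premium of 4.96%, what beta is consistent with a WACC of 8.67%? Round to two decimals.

Total capital V = 8574 + 466.6 + 4129 = 13169.6.
Equity weight = 8574/13169.6 = 0.6510.
Preferred weight = 466.6/13169.6 = 0.0354.
Revolver drawn weight = 4129/13169.6 = 0.3135.
Debt contribution = 0.3135 × 7.8% × (1 − 34.9%) = 1.5920%.
Preferred contribution = 0.0354 × 4.86% = 0.1722%.
Required equity contribution = 8.67% − 1.7642% = 6.9058%  ⇒  Re = 10.6072%.
CAPM: 10.6072% = 3.07% + β × 4.96%  ⇒  β = 1.5196.

1.52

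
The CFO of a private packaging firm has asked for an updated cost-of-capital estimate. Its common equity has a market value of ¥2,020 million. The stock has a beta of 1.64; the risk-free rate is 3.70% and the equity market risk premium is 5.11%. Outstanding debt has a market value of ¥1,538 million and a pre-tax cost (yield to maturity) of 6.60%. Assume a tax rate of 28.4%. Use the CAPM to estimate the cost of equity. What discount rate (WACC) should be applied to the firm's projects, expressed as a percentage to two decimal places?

Cost of equity via CAPM: Re = 3.7% + 1.64 × 5.11% = 12.0804%.
Total capital V = 2020 + 1538 = 3558.
Equity: weight = 2020/3558 = 0.5677; cost = 12.0804%.
Debt: weight = 1538/3558 = 0.4323; after-tax cost = 6.6% × (1 − 28.4%) = 4.7256%.
WACC = 0.5677 × 12.0804% + 0.4323 × 4.7256% = 8.9012%.

8.90%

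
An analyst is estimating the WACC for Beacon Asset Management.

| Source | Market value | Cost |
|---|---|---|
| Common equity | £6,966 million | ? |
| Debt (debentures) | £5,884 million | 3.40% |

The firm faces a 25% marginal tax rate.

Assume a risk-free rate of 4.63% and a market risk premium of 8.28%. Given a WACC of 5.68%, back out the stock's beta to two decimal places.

0.45

Total capital V = 6966 + 5884 = 12850.
Equity weight = 6966/12850 = 0.5421.
Debentures weight = 5884/12850 = 0.4579.
Debt contribution = 0.4579 × 3.4% × (1 − 25%) = 1.1676%.
Required equity contribution = 5.68% − 1.1676% = 4.5124%  ⇒  Re = 8.3238%.
CAPM: 8.3238% = 4.63% + β × 8.28%  ⇒  β = 0.4461.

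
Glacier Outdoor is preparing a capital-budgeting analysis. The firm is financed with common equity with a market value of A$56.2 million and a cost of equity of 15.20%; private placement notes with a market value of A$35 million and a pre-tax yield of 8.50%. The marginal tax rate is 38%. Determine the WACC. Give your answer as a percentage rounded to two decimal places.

11.39%

Total capital V = 56.2 + 35 = 91.2.
Equity: weight = 56.2/91.2 = 0.6162; cost = 15.2%.
Private placement notes: weight = 35/91.2 = 0.3838; after-tax cost = 8.5% × (1 − 38%) = 5.2700%.
WACC = 0.6162 × 15.2000% + 0.3838 × 5.2700% = 11.3891%.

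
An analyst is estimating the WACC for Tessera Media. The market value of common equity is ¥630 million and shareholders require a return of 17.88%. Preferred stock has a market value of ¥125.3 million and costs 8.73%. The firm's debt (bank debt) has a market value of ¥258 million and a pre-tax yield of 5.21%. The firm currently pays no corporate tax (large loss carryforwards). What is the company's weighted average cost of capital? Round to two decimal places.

13.52%

Total capital V = 630 + 125.3 + 258 = 1013.3.
Equity: weight = 630/1013.3 = 0.6217; cost = 17.88%.
Preferred: weight = 125.3/1013.3 = 0.1237; cost = 8.73%.
Bank debt: weight = 258/1013.3 = 0.2546; after-tax cost = 5.21% × (1 − 0%) = 5.2100%.
WACC = 0.6217 × 17.8800% + 0.1237 × 8.7300% + 0.2546 × 5.2100% = 13.5226%.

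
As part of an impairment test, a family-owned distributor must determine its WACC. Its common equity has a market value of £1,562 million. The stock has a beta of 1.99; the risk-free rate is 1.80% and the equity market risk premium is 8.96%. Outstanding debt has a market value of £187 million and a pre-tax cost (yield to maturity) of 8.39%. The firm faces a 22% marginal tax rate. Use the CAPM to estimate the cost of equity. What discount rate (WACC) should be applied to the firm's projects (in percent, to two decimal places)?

18.23%

Cost of equity via CAPM: Re = 1.8% + 1.99 × 8.96% = 19.6304%.
Total capital V = 1562 + 187 = 1749.
Equity: weight = 1562/1749 = 0.8931; cost = 19.6304%.
Debt: weight = 187/1749 = 0.1069; after-tax cost = 8.39% × (1 − 22%) = 6.5442%.
WACC = 0.8931 × 19.6304% + 0.1069 × 6.5442% = 18.2312%.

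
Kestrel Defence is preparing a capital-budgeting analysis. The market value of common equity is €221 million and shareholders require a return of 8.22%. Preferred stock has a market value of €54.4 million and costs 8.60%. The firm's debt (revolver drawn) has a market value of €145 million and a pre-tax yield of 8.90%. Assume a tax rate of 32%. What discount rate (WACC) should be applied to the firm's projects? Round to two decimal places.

Total capital V = 221 + 54.4 + 145 = 420.4.
Equity: weight = 221/420.4 = 0.5257; cost = 8.22%.
Preferred: weight = 54.4/420.4 = 0.1294; cost = 8.6%.
Revolver drawn: weight = 145/420.4 = 0.3449; after-tax cost = 8.9% × (1 − 32%) = 6.0520%.
WACC = 0.5257 × 8.2200% + 0.1294 × 8.6000% + 0.3449 × 6.0520% = 7.5214%.

7.52%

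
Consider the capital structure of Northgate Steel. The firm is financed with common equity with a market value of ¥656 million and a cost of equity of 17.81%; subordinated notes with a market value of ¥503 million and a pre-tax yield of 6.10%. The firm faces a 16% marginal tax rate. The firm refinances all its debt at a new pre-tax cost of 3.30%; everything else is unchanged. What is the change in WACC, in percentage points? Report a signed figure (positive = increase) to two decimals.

-1.02 pp

Current WACC:
Total capital V = 656 + 503 = 1159.
Equity: weight = 656/1159 = 0.5660; cost = 17.81%.
Subordinated notes: weight = 503/1159 = 0.4340; after-tax cost = 6.1% × (1 − 16%) = 5.1240%.
WACC = 0.5660 × 17.8100% + 0.4340 × 5.1240% = 12.3043%.
After the change:
Total capital V = 656 + 503 = 1159.
Equity: weight = 656/1159 = 0.5660; cost = 17.81%.
Subordinated notes: weight = 503/1159 = 0.4340; after-tax cost = 3.3% × (1 − 16%) = 2.7720%.
WACC = 0.5660 × 17.8100% + 0.4340 × 2.7720% = 11.2836%.
Change in WACC = 11.2836% − 12.3043% = -1.0208 pp.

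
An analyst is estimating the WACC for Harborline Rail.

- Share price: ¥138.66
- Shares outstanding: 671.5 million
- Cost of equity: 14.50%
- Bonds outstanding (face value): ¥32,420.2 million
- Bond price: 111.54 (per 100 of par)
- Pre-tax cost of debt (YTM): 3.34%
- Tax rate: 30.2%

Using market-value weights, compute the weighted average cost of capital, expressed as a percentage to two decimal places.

Market value of equity E = 138.66 × 671.5m = 93110.19m. Market value of debt D = 32420.2m × 111.54/100 = 36161.49108m.
Total capital V = 93110.19 + 36161.49108 = 129271.68108.
Equity: weight = 93110.19/129271.68108 = 0.7203; cost = 14.5%.
Bonds outstanding: weight = 36161.49108/129271.68108 = 0.2797; after-tax cost = 3.34% × (1 − 30.2%) = 2.3313%.
WACC = 0.7203 × 14.5000% + 0.2797 × 2.3313% = 11.0960%.

11.10%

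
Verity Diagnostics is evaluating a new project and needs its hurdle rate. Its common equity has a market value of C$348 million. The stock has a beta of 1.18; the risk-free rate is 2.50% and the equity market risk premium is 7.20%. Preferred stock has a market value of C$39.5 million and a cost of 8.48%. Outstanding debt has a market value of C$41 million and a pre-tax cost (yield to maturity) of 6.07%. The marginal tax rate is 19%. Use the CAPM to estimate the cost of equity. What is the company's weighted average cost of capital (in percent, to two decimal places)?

Cost of equity via CAPM: Re = 2.5% + 1.18 × 7.2% = 10.9960%.
Total capital V = 348 + 39.5 + 41 = 428.5.
Equity: weight = 348/428.5 = 0.8121; cost = 10.996%.
Preferred: weight = 39.5/428.5 = 0.0922; cost = 8.48%.
Debt: weight = 41/428.5 = 0.0957; after-tax cost = 6.07% × (1 − 19%) = 4.9167%.
WACC = 0.8121 × 10.9960% + 0.0922 × 8.4800% + 0.0957 × 4.9167% = 10.1824%.

10.18%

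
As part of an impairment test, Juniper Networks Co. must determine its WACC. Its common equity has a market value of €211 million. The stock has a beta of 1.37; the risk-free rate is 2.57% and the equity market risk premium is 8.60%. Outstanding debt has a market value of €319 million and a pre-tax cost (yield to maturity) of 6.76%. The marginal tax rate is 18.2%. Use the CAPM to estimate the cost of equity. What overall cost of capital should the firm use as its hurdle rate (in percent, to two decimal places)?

9.04%

Cost of equity via CAPM: Re = 2.57% + 1.37 × 8.6% = 14.3520%.
Total capital V = 211 + 319 = 530.
Equity: weight = 211/530 = 0.3981; cost = 14.352%.
Debt: weight = 319/530 = 0.6019; after-tax cost = 6.76% × (1 − 18.2%) = 5.5297%.
WACC = 0.3981 × 14.3520% + 0.6019 × 5.5297% = 9.0420%.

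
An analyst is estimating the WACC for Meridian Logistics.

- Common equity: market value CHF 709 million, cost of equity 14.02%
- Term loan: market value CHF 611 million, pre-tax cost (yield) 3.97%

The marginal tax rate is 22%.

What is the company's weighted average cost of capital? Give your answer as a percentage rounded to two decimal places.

8.96%

Total capital V = 709 + 611 = 1320.
Equity: weight = 709/1320 = 0.5371; cost = 14.02%.
Term loan: weight = 611/1320 = 0.4629; after-tax cost = 3.97% × (1 − 22%) = 3.0966%.
WACC = 0.5371 × 14.0200% + 0.4629 × 3.0966% = 8.9638%.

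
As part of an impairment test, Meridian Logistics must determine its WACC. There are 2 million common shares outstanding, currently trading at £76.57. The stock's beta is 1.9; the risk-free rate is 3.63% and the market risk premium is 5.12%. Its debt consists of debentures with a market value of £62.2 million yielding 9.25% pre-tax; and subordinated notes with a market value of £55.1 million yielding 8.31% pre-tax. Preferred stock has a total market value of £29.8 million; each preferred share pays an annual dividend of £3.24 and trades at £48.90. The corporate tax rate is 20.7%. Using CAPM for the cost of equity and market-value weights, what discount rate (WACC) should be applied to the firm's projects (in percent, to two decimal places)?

Cost of equity via CAPM: Re = 3.63% + 1.9 × 5.12% = 13.3580%.
Cost of preferred: Rp = 3.24 / 48.9 = 6.6258%.
Market value of equity E = 76.57 × 2m = 153.14m.
Total capital V = 153.14 + 29.8 + 62.2 + 55.1 = 300.24.
Equity: weight = 153.14/300.24 = 0.5101; cost = 13.358%.
Preferred: weight = 29.8/300.24 = 0.0993; cost = 6.6258%.
Debentures: weight = 62.2/300.24 = 0.2072; after-tax cost = 9.25% × (1 − 20.7%) = 7.3353%.
Subordinated notes: weight = 55.1/300.24 = 0.1835; after-tax cost = 8.31% × (1 − 20.7%) = 6.5898%.
WACC = 0.5101 × 13.3580% + 0.0993 × 6.6258% + 0.2072 × 7.3353% + 0.1835 × 6.5898% = 10.2000%.

10.20%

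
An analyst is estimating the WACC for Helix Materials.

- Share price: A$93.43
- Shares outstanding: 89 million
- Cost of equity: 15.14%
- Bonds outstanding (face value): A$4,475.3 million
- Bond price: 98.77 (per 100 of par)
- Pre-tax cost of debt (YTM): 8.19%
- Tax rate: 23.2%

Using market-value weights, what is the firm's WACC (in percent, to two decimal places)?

Market value of equity E = 93.43 × 89m = 8315.27m. Market value of debt D = 4475.3m × 98.77/100 = 4420.25381m.
Total capital V = 8315.27 + 4420.25381 = 12735.52381.
Equity: weight = 8315.27/12735.52381 = 0.6529; cost = 15.14%.
Bonds outstanding: weight = 4420.25381/12735.52381 = 0.3471; after-tax cost = 8.19% × (1 − 23.2%) = 6.2899%.
WACC = 0.6529 × 15.1400% + 0.3471 × 6.2899% = 12.0683%.

12.07%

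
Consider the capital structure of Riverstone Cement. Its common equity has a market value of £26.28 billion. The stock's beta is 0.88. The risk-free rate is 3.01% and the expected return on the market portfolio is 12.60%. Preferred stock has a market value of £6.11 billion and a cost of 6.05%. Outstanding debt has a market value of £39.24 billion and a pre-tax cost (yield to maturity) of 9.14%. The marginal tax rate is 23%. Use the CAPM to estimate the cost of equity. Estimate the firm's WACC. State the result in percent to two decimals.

8.57%

Market risk premium = 12.6% − 3.01% = 9.59%.
Cost of equity via CAPM: Re = 3.01% + 0.88 × 9.59% = 11.4492%.
Total capital V = 26.28 + 6.11 + 39.24 = 71.63.
Equity: weight = 26.28/71.63 = 0.3669; cost = 11.4492%.
Preferred: weight = 6.11/71.63 = 0.0853; cost = 6.05%.
Debt: weight = 39.24/71.63 = 0.5478; after-tax cost = 9.14% × (1 − 23%) = 7.0378%.
WACC = 0.3669 × 11.4492% + 0.0853 × 6.0500% + 0.5478 × 7.0378% = 8.5720%.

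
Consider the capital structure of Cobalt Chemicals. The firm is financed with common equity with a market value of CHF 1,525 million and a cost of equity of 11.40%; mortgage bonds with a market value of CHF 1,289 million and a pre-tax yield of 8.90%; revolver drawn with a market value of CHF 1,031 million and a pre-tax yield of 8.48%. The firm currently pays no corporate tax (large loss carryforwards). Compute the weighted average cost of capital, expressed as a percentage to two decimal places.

9.78%

Total capital V = 1525 + 1289 + 1031 = 3845.
Equity: weight = 1525/3845 = 0.3966; cost = 11.4%.
Mortgage bonds: weight = 1289/3845 = 0.3352; after-tax cost = 8.9% × (1 − 0%) = 8.9000%.
Revolver drawn: weight = 1031/3845 = 0.2681; after-tax cost = 8.48% × (1 − 0%) = 8.4800%.
WACC = 0.3966 × 11.4000% + 0.3352 × 8.9000% + 0.2681 × 8.4800% = 9.7789%.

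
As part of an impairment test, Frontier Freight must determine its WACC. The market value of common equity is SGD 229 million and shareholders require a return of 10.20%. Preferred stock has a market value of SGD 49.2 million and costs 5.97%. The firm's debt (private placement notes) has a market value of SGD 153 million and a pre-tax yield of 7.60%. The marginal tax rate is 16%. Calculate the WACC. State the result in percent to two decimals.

Total capital V = 229 + 49.2 + 153 = 431.2.
Equity: weight = 229/431.2 = 0.5311; cost = 10.2%.
Preferred: weight = 49.2/431.2 = 0.1141; cost = 5.97%.
Private placement notes: weight = 153/431.2 = 0.3548; after-tax cost = 7.6% × (1 − 16%) = 6.3840%.
WACC = 0.5311 × 10.2000% + 0.1141 × 5.9700% + 0.3548 × 6.3840% = 8.3633%.

8.36%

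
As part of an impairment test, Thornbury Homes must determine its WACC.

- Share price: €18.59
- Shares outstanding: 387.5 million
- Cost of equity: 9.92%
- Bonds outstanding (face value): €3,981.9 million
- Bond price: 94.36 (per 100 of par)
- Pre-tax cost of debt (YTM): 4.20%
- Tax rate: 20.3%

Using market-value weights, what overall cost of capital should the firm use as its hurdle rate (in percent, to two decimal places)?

Market value of equity E = 18.59 × 387.5m = 7203.625m. Market value of debt D = 3981.9m × 94.36/100 = 3757.32084m.
Total capital V = 7203.625 + 3757.32084 = 10960.94584.
Equity: weight = 7203.625/10960.94584 = 0.6572; cost = 9.92%.
Bonds outstanding: weight = 3757.32084/10960.94584 = 0.3428; after-tax cost = 4.2% × (1 − 20.3%) = 3.3474%.
WACC = 0.6572 × 9.9200% + 0.3428 × 3.3474% = 7.6670%.

7.67%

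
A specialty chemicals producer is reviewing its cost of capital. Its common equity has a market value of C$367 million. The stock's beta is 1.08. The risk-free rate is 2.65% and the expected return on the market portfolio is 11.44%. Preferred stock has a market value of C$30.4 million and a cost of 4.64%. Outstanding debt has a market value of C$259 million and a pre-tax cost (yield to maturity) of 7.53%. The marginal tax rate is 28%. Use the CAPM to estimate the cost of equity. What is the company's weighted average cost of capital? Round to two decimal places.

Market risk premium = 11.44% − 2.65% = 8.79%.
Cost of equity via CAPM: Re = 2.65% + 1.08 × 8.79% = 12.1432%.
Total capital V = 367 + 30.4 + 259 = 656.4.
Equity: weight = 367/656.4 = 0.5591; cost = 12.1432%.
Preferred: weight = 30.4/656.4 = 0.0463; cost = 4.64%.
Debt: weight = 259/656.4 = 0.3946; after-tax cost = 7.53% × (1 − 28%) = 5.4216%.
WACC = 0.5591 × 12.1432% + 0.0463 × 4.6400% + 0.3946 × 5.4216% = 9.1435%.

9.14%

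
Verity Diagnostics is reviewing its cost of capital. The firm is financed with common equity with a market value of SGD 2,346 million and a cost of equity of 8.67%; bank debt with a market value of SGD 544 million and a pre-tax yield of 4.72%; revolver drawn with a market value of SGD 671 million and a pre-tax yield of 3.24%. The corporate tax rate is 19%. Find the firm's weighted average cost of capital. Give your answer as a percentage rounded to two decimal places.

6.79%

Total capital V = 2346 + 544 + 671 = 3561.
Equity: weight = 2346/3561 = 0.6588; cost = 8.67%.
Bank debt: weight = 544/3561 = 0.1528; after-tax cost = 4.72% × (1 − 19%) = 3.8232%.
Revolver drawn: weight = 671/3561 = 0.1884; after-tax cost = 3.24% × (1 − 19%) = 2.6244%.
WACC = 0.6588 × 8.6700% + 0.1528 × 3.8232% + 0.1884 × 2.6244% = 6.7904%.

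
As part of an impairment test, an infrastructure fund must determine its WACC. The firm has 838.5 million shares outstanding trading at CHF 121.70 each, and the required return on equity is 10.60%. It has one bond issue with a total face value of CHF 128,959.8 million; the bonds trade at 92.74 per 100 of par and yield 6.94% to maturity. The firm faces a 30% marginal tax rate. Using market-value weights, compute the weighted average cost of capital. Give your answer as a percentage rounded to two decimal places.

Market value of equity E = 121.7 × 838.5m = 102045.45m. Market value of debt D = 128959.8m × 92.74/100 = 119597.31852m.
Total capital V = 102045.45 + 119597.31852 = 221642.76852.
Equity: weight = 102045.45/221642.76852 = 0.4604; cost = 10.6%.
Bonds outstanding: weight = 119597.31852/221642.76852 = 0.5396; after-tax cost = 6.94% × (1 − 30%) = 4.8580%.
WACC = 0.4604 × 10.6000% + 0.5396 × 4.8580% = 7.5016%.

7.50%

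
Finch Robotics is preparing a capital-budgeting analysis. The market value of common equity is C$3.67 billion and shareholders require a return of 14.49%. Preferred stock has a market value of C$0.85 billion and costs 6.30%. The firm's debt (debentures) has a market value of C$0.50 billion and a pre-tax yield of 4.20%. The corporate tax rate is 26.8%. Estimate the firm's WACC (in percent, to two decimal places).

11.97%

Total capital V = 3.67 + 0.85 + 0.5 = 5.02.
Equity: weight = 3.67/5.02 = 0.7311; cost = 14.49%.
Preferred: weight = 0.85/5.02 = 0.1693; cost = 6.3%.
Debentures: weight = 0.5/5.02 = 0.0996; after-tax cost = 4.2% × (1 − 26.8%) = 3.0744%.
WACC = 0.7311 × 14.4900% + 0.1693 × 6.3000% + 0.0996 × 3.0744% = 11.9662%.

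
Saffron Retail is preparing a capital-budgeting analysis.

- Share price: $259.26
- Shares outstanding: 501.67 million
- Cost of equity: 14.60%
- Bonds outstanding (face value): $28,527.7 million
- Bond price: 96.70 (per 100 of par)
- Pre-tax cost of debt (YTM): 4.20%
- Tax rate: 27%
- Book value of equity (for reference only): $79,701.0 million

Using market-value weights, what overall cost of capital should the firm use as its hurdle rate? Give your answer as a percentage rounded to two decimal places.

Market value of equity E = 259.26 × 501.67m = 130062.9642m. Market value of debt D = 28527.7m × 96.7/100 = 27586.2859m.
Total capital V = 130062.9642 + 27586.2859 = 157649.2501.
Equity: weight = 130062.9642/157649.2501 = 0.8250; cost = 14.6%.
Bonds outstanding: weight = 27586.2859/157649.2501 = 0.1750; after-tax cost = 4.2% × (1 − 27%) = 3.0660%.
WACC = 0.8250 × 14.6000% + 0.1750 × 3.0660% = 12.5817%.

12.58%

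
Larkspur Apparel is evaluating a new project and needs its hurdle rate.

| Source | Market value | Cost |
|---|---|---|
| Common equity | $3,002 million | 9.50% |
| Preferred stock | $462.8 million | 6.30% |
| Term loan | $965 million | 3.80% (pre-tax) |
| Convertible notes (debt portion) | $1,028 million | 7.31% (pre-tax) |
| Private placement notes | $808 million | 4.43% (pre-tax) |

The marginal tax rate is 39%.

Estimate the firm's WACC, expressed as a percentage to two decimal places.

6.45%

Total capital V = 3002 + 462.8 + 965 + 1028 + 808 = 6265.8.
Equity: weight = 3002/6265.8 = 0.4791; cost = 9.5%.
Preferred: weight = 462.8/6265.8 = 0.0739; cost = 6.3%.
Term loan: weight = 965/6265.8 = 0.1540; after-tax cost = 3.8% × (1 − 39%) = 2.3180%.
Convertible notes (debt portion): weight = 1028/6265.8 = 0.1641; after-tax cost = 7.31% × (1 − 39%) = 4.4591%.
Private placement notes: weight = 808/6265.8 = 0.1290; after-tax cost = 4.43% × (1 − 39%) = 2.7023%.
WACC = 0.4791 × 9.5000% + 0.0739 × 6.3000% + 0.1540 × 2.3180% + 0.1641 × 4.4591% + 0.1290 × 2.7023% = 6.4539%.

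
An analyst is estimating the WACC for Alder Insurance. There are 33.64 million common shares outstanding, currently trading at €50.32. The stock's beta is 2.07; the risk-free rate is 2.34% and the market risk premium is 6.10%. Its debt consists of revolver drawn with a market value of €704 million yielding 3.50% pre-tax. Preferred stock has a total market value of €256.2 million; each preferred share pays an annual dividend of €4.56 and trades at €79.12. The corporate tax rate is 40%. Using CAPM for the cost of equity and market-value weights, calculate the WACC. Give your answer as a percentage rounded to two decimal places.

Cost of equity via CAPM: Re = 2.34% + 2.07 × 6.1% = 14.9670%.
Cost of preferred: Rp = 4.56 / 79.12 = 5.7634%.
Market value of equity E = 50.32 × 33.64m = 1692.7648m.
Total capital V = 1692.7648 + 256.2 + 704 = 2652.9648.
Equity: weight = 1692.7648/2652.9648 = 0.6381; cost = 14.967%.
Preferred: weight = 256.2/2652.9648 = 0.0966; cost = 5.7634%.
Revolver drawn: weight = 704/2652.9648 = 0.2654; after-tax cost = 3.5% × (1 − 40%) = 2.1000%.
WACC = 0.6381 × 14.9670% + 0.0966 × 5.7634% + 0.2654 × 2.1000% = 10.6638%.

10.66%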